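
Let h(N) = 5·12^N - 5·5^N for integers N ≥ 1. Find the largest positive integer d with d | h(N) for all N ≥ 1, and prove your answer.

Computing the first values: h(1) = 35 and h(2) = 595; gcd(35, 595) = 35, so d ≤ 35.
We prove 35 | 5·12^N - 5·5^N for all N ≥ 1 by induction on N.
When N = 1: h(1) = 35 = 35·(1), so 35 | h(1).
For the inductive step, assume it holds for an arbitrary i ≥ 1, i.e. 35 | h(i). Then
h(i+1) − 12·h(i) = (5·12^(i+1) - 5·5^(i+1)) − 12·(5·12^i - 5·5^i) = (-5)·5^i·(5 − 12) = (35)·5^i. Since 35 | h(i) by the inductive hypothesis, 35 | 12·h(i); and 35 | 35 since 35 = 35·1. Therefore 35 | h(i+1).
Hence, by induction on N, the claim holds for every N ≥ 1.
Therefore the largest such d is 35.

d = 35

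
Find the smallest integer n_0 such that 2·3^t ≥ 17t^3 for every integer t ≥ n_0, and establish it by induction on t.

At t = 7: 4374 < 5831, so the inequality fails and n_0 ≥ 8. We prove 2·3^t ≥ 17t^3 for all t ≥ 8.
Base step (t = 8): 2·3^t = 13122 and 17t^3 = 8704, so 13122 ≥ 8704.
Inductive step: suppose the statement holds for some m ≥ 8, so 2·3^m ≥ 17m^3.
Then 2·3^(m + 1) = 3·(2·3^m) ≥ 3·(17m^3).
Also, for m ≥ 8 we have 3·(17m^3) ≥ 17(m+1)^3, since 3 ≥ (1 + 1/m)^3 for all m ≥ 8.
Combining, 2·3^(m + 1) ≥ 17(m+1)^3.
By the principle of mathematical induction, the result holds for all t ≥ 8.
Hence the smallest such n_0 is 8.

n_0 = 8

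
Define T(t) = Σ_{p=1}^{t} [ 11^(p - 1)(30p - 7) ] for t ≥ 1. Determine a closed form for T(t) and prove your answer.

We claim T(t) = 11^t(3t - 1) + 1 for all t ≥ 1.
For the base case t = 1: T(1) = 23, and the closed form gives 23. They agree.
Inductive step: suppose the statement holds for some p ≥ 1, so T(p) = 11^p(3p - 1) + 1.
Then T(p+1) = T(p) + (11^p(30p + 23)) = (11^p(3p - 1) + 1) + (11^p(30p + 23)).
Simplifying, T(p+1) = 33·11^p·p + 22·11^p + 1 = 11^(p+1)(3(p+1) - 1) + 1,
which is the closed form with t = p+1.
This completes the induction.

T(t) = 11^t(3t - 1) + 1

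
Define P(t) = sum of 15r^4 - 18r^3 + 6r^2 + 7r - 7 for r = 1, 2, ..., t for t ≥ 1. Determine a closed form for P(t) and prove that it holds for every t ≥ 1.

We claim P(t) = t(3t^4 + 3t^3 - 2t^2 + 2t - 3) for all t ≥ 1.
Base case (t = 1): P(1) = 3, and the closed form gives 3. They agree.
Inductive step: assume the claim holds for t = r, so P(r) = r(3r^4 + 3r^3 - 2r^2 + 2r - 3).
Then P(r+1) = P(r) + (15r^4 + 42r^3 + 42r^2 + 25r + 3) = (r(3r^4 + 3r^3 - 2r^2 + 2r - 3)) + (15r^4 + 42r^3 + 42r^2 + 25r + 3).
Simplifying, P(r+1) = (r + 1)(3r^4 + 15r^3 + 25r^2 + 19r + 3) = (r+1)(3(r+1)^4 + 3(r+1)^3 - 2(r+1)^2 + 2(r+1) - 3),
which is the closed form with t = r+1.
This completes the induction.

P(t) = t(3t^4 + 3t^3 - 2t^2 + 2t - 3)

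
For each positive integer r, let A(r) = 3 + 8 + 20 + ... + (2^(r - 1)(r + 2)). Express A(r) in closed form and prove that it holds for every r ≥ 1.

We claim A(r) = 2^r(r + 1) - 1 for all r ≥ 1.
When r = 1: A(1) = 3, and the closed form gives 3. They agree.
Inductive step: suppose the statement holds for some p ≥ 1, so A(p) = 2^p(p + 1) - 1.
Then A(p+1) = A(p) + (2^p(p + 3)) = (2^p(p + 1) - 1) + (2^p(p + 3)).
Simplifying, A(p+1) = 2^(p + 1)p + 2^(p + 2) - 1 = 2^(p+1)((p+1) + 1) - 1,
which is the closed form with r = p+1.
This completes the induction.

A(r) = 2^r(r + 1) - 1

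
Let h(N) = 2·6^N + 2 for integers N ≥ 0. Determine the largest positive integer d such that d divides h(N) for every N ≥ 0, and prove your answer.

Computing the first values: h(0) = 4 and h(1) = 14; gcd(4, 14) = 2, so d ≤ 2.
We prove 2 | 2·6^N + 2 for all N ≥ 0 by induction on N.
For the base case N = 0: h(0) = 4 = 2·(2), so 2 | h(0).
For the inductive step, assume it holds for an arbitrary j ≥ 0, i.e. 2 | h(j). Then
h(j+1) = 2·6^(j+1) + 2 = 6·(2·6^j + 2) - 10 = 6·h(j) - 10. The first term is divisible by 2 by the inductive hypothesis, and -10 is divisible by 2. Hence 2 | h(j+1).
By induction, the statement is established for all N ≥ 0.
Therefore the largest such d is 2.

d = 2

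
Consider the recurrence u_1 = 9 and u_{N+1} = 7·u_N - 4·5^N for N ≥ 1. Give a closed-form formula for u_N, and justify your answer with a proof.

Computing the first terms: u_1 = 9, u_2 = 43, u_3 = 201. This suggests u_N = 2·5^N - 7^(N - 1).
Base step (N = 1): the formula gives 9 = 9 = u_1.
Inductive step: suppose the statement holds for some r ≥ 1, so u_r = 2·5^r - 7^(r - 1).
Then u_{r+1} = 7·u_r - 4·5^r = 7·(2·5^r - 7^(r - 1)) - 4·5^r = 2·5^(r + 1) - 7^r = 2·5^(r+1) - 7^((r+1) - 1),
which is the claimed formula at N = r+1.
By the principle of mathematical induction, the result holds for all N ≥ 1.

u_N = 2·5^N - 7^(N - 1)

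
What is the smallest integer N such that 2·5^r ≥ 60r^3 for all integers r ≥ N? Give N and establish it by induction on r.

At r = 5: 6250 < 7500, so the inequality fails and N ≥ 6. We prove 2·5^r ≥ 60r^3 for all r ≥ 6.
When r = 6: 2·5^r = 31250 and 60r^3 = 12960, so 31250 ≥ 12960.
Suppose the result is true for r = j, so 2·5^j ≥ 60j^3.
Then 2·5^(j + 1) = 5·(2·5^j) ≥ 5·(60j^3).
Also, for j ≥ 6 we have 5·(60j^3) ≥ 60(j+1)^3, since 5 ≥ (1 + 1/j)^3 for all j ≥ 6.
Combining, 2·5^(j + 1) ≥ 60(j+1)^3.
By the principle of mathematical induction, the result holds for all r ≥ 6.
Hence the smallest such N is 6.

N = 6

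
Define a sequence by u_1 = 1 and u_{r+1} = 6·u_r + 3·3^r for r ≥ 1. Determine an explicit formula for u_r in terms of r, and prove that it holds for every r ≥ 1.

u_r = -3^r + 4·6^(r - 1)

Computing the first terms: u_1 = 1, u_2 = 15, u_3 = 117. This suggests u_r = -3^r + 4·6^(r - 1).
Base case (r = 1): the formula gives 1 = 1 = u_1.
Suppose the result is true for r = j, so u_j = -3^j + 4·6^(j - 1).
Then u_{j+1} = 6·u_j + 3·3^j = 6·(-3^j + 4·6^(j - 1)) + 3·3^j = -3^(j + 1) + 4·6^j = -3^(j+1) + 4·6^((j+1) - 1),
which is the claimed formula at r = j+1.
By the principle of mathematical induction, the result holds for all r ≥ 1.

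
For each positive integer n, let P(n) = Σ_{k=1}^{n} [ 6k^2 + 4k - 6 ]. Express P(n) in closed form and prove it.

We claim P(n) = n(n + 3)(2n - 1) for all n ≥ 1.
Base step (n = 1): P(1) = 4, and the closed form gives 4. They agree.
Inductive step: suppose the statement holds for some k ≥ 1, so P(k) = k(2k^2 + 5k - 3).
Then P(k+1) = P(k) + (6k^2 + 16k + 4) = (k(2k^2 + 5k - 3)) + (6k^2 + 16k + 4).
Simplifying, P(k+1) = (k + 1)(k + 4)(2k + 1) = (k+1)((k+1) + 3)(2(k+1) - 1),
which is the closed form with n = k+1.
This completes the induction.

P(n) = n(n + 3)(2n - 1)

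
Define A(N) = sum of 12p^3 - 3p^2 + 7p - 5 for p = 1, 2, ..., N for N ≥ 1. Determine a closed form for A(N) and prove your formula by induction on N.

A(N) = N(3N^3 + 5N^2 + 5N - 2)

We claim A(N) = N(3N^3 + 5N^2 + 5N - 2) for all N ≥ 1.
For the base case N = 1: A(1) = 11, and the closed form gives 11. They agree.
Inductive step: assume the claim holds for N = p, so A(p) = p(3p^3 + 5p^2 + 5p - 2).
Then A(p+1) = A(p) + (12p^3 + 33p^2 + 37p + 11) = (p(3p^3 + 5p^2 + 5p - 2)) + (12p^3 + 33p^2 + 37p + 11).
Simplifying, A(p+1) = (p + 1)(3p^3 + 14p^2 + 24p + 11) = (p+1)(3(p+1)^3 + 5(p+1)^2 + 5(p+1) - 2),
which is the closed form with N = p+1.
By the principle of mathematical induction, the result holds for all N ≥ 1.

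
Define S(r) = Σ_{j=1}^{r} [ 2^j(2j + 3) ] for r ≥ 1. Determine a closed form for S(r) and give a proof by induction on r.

S(r) = 2·2^r(2r + 1) - 2

We claim S(r) = 2·2^r(2r + 1) - 2 for all r ≥ 1.
Base case (r = 1): S(1) = 10, and the closed form gives 10. They agree.
Inductive step: suppose the statement holds for some j ≥ 1, so S(j) = 2·2^j(2j + 1) - 2.
Then S(j+1) = S(j) + (2^(j + 1)(2j + 5)) = (2·2^j(2j + 1) - 2) + (2^(j + 1)(2j + 5)).
Simplifying, S(j+1) = 8·2^j·j + 12·2^j - 2 = 2·2^(j+1)(2(j+1) + 1) - 2,
which is the closed form with r = j+1.
Hence, by induction on r, the claim holds for every r ≥ 1.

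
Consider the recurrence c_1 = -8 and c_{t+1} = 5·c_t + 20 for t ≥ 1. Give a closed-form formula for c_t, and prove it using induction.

c_t = -3·5^(t - 1) - 5

Computing the first terms: c_1 = -8, c_2 = -20, c_3 = -80. This suggests c_t = -3·5^(t - 1) - 5.
Base case (t = 1): the formula gives -8 = -8 = c_1.
Suppose the result is true for t = k, so c_k = -3·5^(k - 1) - 5.
Then c_{k+1} = 5·c_k + 20 = 5·(-3·5^(k - 1) - 5) + 20 = -3·5^k - 5 = -3·5^((k+1) - 1) - 5,
which is the claimed formula at t = k+1.
Hence, by induction on t, the claim holds for every t ≥ 1.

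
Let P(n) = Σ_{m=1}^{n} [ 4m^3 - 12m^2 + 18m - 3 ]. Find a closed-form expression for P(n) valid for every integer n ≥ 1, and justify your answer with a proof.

P(n) = n(n^3 - 2n^2 + 4n + 4)

We claim P(n) = n(n^3 - 2n^2 + 4n + 4) for all n ≥ 1.
Base step (n = 1): P(1) = 7, and the closed form gives 7. They agree.
For the inductive step, assume it holds for an arbitrary m ≥ 1, so P(m) = m(m^3 - 2m^2 + 4m + 4).
Then P(m+1) = P(m) + (4m^3 + 6m + 7) = (m(m^3 - 2m^2 + 4m + 4)) + (4m^3 + 6m + 7).
Simplifying, P(m+1) = (m + 1)(m^3 + m^2 + 3m + 7) = (m+1)((m+1)^3 - 2(m+1)^2 + 4(m+1) + 4),
which is the closed form with n = m+1.
Hence, by induction on n, the claim holds for every n ≥ 1.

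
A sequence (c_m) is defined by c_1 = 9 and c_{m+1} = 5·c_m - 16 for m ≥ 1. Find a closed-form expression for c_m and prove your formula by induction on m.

c_m = 5^m + 4

Computing the first terms: c_1 = 9, c_2 = 29, c_3 = 129. This suggests c_m = 5^m + 4.
Base step (m = 1): the formula gives 9 = 9 = c_1.
Inductive step: assume the claim holds for m = p, so c_p = 5^p + 4.
Then c_{p+1} = 5·c_p - 16 = 5·(5^p + 4) - 16 = 5^(p + 1) + 4,
which is the claimed formula at m = p+1.
This completes the induction.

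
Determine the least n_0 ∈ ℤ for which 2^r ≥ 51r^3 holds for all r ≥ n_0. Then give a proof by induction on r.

At r = 18: 262144 < 297432, so the inequality fails and n_0 ≥ 19. We prove 2^r ≥ 51r^3 for all r ≥ 19.
For the base case r = 19: 2^r = 524288 and 51r^3 = 349809, so 524288 ≥ 349809.
Inductive step: assume the claim holds for r = m, so 2^m ≥ 51m^3.
Then 2^(m + 1) = 2·(2^m) ≥ 2·(51m^3).
Also, for m ≥ 19 we have 2·(51m^3) ≥ 51(m+1)^3, since 2 ≥ (1 + 1/m)^3 for all m ≥ 19.
Combining, 2^(m + 1) ≥ 51(m+1)^3.
By induction, the statement is established for all r ≥ 19.
Hence the smallest such n_0 is 19.

n_0 = 19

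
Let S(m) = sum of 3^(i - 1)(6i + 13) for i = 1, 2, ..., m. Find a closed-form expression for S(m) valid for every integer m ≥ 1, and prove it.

We claim S(m) = 3^m(3m + 5) - 5 for all m ≥ 1.
Base step (m = 1): S(1) = 19, and the closed form gives 19. They agree.
Suppose the result is true for m = i, so S(i) = 3^i(3i + 5) - 5.
Then S(i+1) = S(i) + (3^i(6i + 19)) = (3^i(3i + 5) - 5) + (3^i(6i + 19)).
Simplifying, S(i+1) = 9·3^i·i + 24·3^i - 5 = 3^(i+1)(3(i+1) + 5) - 5,
which is the closed form with m = i+1.
Hence, by induction on m, the claim holds for every m ≥ 1.

S(m) = 3^m(3m + 5) - 5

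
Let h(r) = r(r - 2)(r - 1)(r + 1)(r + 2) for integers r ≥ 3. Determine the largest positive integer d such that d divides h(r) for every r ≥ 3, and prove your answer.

d = 120

Computing the first values: h(3) = 120 and h(4) = 720; gcd(120, 720) = 120, so d ≤ 120.
We prove 120 | r(r - 2)(r - 1)(r + 1)(r + 2) for all r ≥ 3 by induction on r.
Base step (r = 3): h(3) = 120 = 120·(1), so 120 | h(3).
For the inductive step, assume it holds for an arbitrary i ≥ 3, i.e. 120 | h(i). Then
h(i+1) − h(i) = (i-1)·i·(i+1)·(i+2)·(i+3) − (i-2)·(i-1)·i·(i+1)·(i+2) = (i-1)·i·(i+1)·(i+2)·[(i+3) − (i-2)] = 5·(i-1)·i·(i+1)·(i+2). The product of 4 consecutive integers is divisible by (4)! = 24, so h(i+1) − h(i) is divisible by 5·24 = 120. By the inductive hypothesis 120 | h(i), hence 120 | h(i+1).
Hence, by induction on r, the claim holds for every r ≥ 3.
Therefore the largest such d is 120.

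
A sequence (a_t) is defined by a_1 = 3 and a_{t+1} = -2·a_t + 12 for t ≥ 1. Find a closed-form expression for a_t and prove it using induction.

a_t = -(-2)^(t - 1) + 4

Computing the first terms: a_1 = 3, a_2 = 6, a_3 = 0. This suggests a_t = -(-2)^(t - 1) + 4.
When t = 1: the formula gives 3 = 3 = a_1.
Suppose the result is true for t = i, so a_i = -(-2)^(i - 1) + 4.
Then a_{i+1} = -2·a_i + 12 = -2·(-(-2)^(i - 1) + 4) + 12 = -(-2)^i + 4 = -(-2)^((i+1) - 1) + 4,
which is the claimed formula at t = i+1.
Hence, by induction on t, the claim holds for every t ≥ 1.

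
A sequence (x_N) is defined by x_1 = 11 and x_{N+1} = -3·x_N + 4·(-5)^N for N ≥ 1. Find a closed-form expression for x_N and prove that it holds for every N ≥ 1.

x_N = (-3)^(N - 1) - 2(-5)^N

Computing the first terms: x_1 = 11, x_2 = -53, x_3 = 259. This suggests x_N = (-3)^(N - 1) - 2(-5)^N.
When N = 1: the formula gives 11 = 11 = x_1.
For the inductive step, assume it holds for an arbitrary r ≥ 1, so x_r = (-3)^(r - 1) - 2(-5)^r.
Then x_{r+1} = -3·x_r + 4·(-5)^r = -3·((-3)^(r - 1) - 2(-5)^r) + 4·(-5)^r = (-3)^r - 2(-5)^(r + 1) = (-3)^((r+1) - 1) - 2(-5)^(r+1),
which is the claimed formula at N = r+1.
By induction, the statement is established for all N ≥ 1.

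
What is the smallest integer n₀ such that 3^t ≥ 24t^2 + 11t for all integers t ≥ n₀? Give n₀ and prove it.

At t = 6: 729 < 930, so the inequality fails and n₀ ≥ 7. We prove 3^t ≥ 24t^2 + 11t for all t ≥ 7.
When t = 7: 3^t = 2187 and 24t^2 + 11t = 1253, so 2187 ≥ 1253.
For the inductive step, assume it holds for an arbitrary i ≥ 7, so 3^i ≥ 24i^2 + 11i.
Then 3^(i + 1) = 3·(3^i) ≥ 3·(24i^2 + 11i).
Also, for i ≥ 7 we have 3·(24i^2 + 11i) ≥ 24(i+1)^2 + 11(i+1), since 3·(24i^2 + 11i) − (24(i+1)^2 + 11(i+1)) = 48i^2 - 26i - 35, which is nonnegative for all i ≥ 7.
Combining, 3^(i + 1) ≥ 24(i+1)^2 + 11(i+1).
By induction, the statement is established for all t ≥ 7.
Hence the smallest such n₀ is 7.

n₀ = 7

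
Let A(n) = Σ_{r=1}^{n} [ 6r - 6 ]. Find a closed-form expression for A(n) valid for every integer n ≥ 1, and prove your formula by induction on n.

A(n) = 3n(n - 1)

We claim A(n) = 3n(n - 1) for all n ≥ 1.
Base step (n = 1): A(1) = 0, and the closed form gives 0. They agree.
Suppose the result is true for n = r, so A(r) = 3r(r - 1).
Then A(r+1) = A(r) + (6r) = (3r(r - 1)) + (6r).
Simplifying, A(r+1) = 3r(r + 1) = 3(r+1)((r+1) - 1),
which is the closed form with n = r+1.
By induction, the statement is established for all n ≥ 1.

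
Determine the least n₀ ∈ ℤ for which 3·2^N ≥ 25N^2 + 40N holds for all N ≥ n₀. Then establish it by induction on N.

n₀ = 10

At N = 9: 1536 < 2385, so the inequality fails and n₀ ≥ 10. We prove 3·2^N ≥ 25N^2 + 40N for all N ≥ 10.
When N = 10: 3·2^N = 3072 and 25N^2 + 40N = 2900, so 3072 ≥ 2900.
Inductive step: suppose the statement holds for some r ≥ 10, so 3·2^r ≥ 25r^2 + 40r.
Then 3·2^(r + 1) = 2·(3·2^r) ≥ 2·(25r^2 + 40r).
Also, for r ≥ 10 we have 2·(25r^2 + 40r) ≥ 25(r+1)^2 + 40(r+1), since 2·(25r^2 + 40r) − (25(r+1)^2 + 40(r+1)) = 25r^2 - 10r - 65, which is nonnegative for all r ≥ 10.
Combining, 3·2^(r + 1) ≥ 25(r+1)^2 + 40(r+1).
Hence, by induction on N, the claim holds for every N ≥ 10.
Hence the smallest such n₀ is 10.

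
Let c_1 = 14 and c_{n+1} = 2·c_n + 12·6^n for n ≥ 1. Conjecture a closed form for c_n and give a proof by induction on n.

c_n = -2^(n + 1) + 3·6^n

Computing the first terms: c_1 = 14, c_2 = 100, c_3 = 632. This suggests c_n = -2^(n + 1) + 3·6^n.
For the base case n = 1: the formula gives 14 = 14 = c_1.
Suppose the result is true for n = k, so c_k = -2^(k + 1) + 3·6^k.
Then c_{k+1} = 2·c_k + 12·6^k = 2·(-2^(k + 1) + 3·6^k) + 12·6^k = -2^(k + 2) + 3·6^(k + 1) = -2^((k+1) + 1) + 3·6^(k+1),
which is the claimed formula at n = k+1.
Hence, by induction on n, the claim holds for every n ≥ 1.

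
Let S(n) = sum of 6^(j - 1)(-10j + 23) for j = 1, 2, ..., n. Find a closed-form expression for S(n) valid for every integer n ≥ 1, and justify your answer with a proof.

We claim S(n) = 6^n(-2n + 5) - 5 for all n ≥ 1.
Base step (n = 1): S(1) = 13, and the closed form gives 13. They agree.
Inductive step: suppose the statement holds for some j ≥ 1, so S(j) = 6^j(-2j + 5) - 5.
Then S(j+1) = S(j) + (6^j(-10j + 13)) = (6^j(-2j + 5) - 5) + (6^j(-10j + 13)).
Simplifying, S(j+1) = -12·6^j·j + 18·6^j - 5 = 6^(j+1)(-2(j+1) + 5) - 5,
which is the closed form with n = j+1.
By induction, the statement is established for all n ≥ 1.

S(n) = 6^n(-2n + 5) - 5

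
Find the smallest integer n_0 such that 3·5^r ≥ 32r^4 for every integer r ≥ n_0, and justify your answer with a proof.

n_0 = 6

At r = 5: 9375 < 20000, so the inequality fails and n_0 ≥ 6. We prove 3·5^r ≥ 32r^4 for all r ≥ 6.
For the base case r = 6: 3·5^r = 46875 and 32r^4 = 41472, so 46875 ≥ 41472.
Inductive step: assume the claim holds for r = k, so 3·5^k ≥ 32k^4.
Then 3·5^(k + 1) = 5·(3·5^k) ≥ 5·(32k^4).
Also, for k ≥ 6 we have 5·(32k^4) ≥ 32(k+1)^4, since 5 ≥ (1 + 1/k)^4 for all k ≥ 6.
Combining, 3·5^(k + 1) ≥ 32(k+1)^4.
By the principle of mathematical induction, the result holds for all r ≥ 6.
Hence the smallest such n_0 is 6.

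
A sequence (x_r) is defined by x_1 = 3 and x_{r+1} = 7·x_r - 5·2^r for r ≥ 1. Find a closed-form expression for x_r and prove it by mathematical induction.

x_r = 2^r + 7^(r - 1)

Computing the first terms: x_1 = 3, x_2 = 11, x_3 = 57. This suggests x_r = 2^r + 7^(r - 1).
Base step (r = 1): the formula gives 3 = 3 = x_1.
Inductive step: assume the claim holds for r = i, so x_i = 2^i + 7^(i - 1).
Then x_{i+1} = 7·x_i - 5·2^i = 7·(2^i + 7^(i - 1)) - 5·2^i = 2^(i + 1) + 7^i = 2^(i+1) + 7^((i+1) - 1),
which is the claimed formula at r = i+1.
By the principle of mathematical induction, the result holds for all r ≥ 1.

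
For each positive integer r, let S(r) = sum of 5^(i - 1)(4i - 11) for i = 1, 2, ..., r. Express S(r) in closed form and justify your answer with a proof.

We claim S(r) = 5^r(r - 3) + 3 for all r ≥ 1.
Base step (r = 1): S(1) = -7, and the closed form gives -7. They agree.
For the inductive step, assume it holds for an arbitrary i ≥ 1, so S(i) = 5^i(i - 3) + 3.
Then S(i+1) = S(i) + (5^i(4i - 7)) = (5^i(i - 3) + 3) + (5^i(4i - 7)).
Simplifying, S(i+1) = 5·5^i·i - 10·5^i + 3 = 5^(i+1)((i+1) - 3) + 3,
which is the closed form with r = i+1.
This completes the induction.

S(r) = 5^r(r - 3) + 3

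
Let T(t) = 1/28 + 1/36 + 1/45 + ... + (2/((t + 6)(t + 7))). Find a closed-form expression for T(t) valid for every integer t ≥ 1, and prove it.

We claim T(t) = 2t/(7(t + 7)) for all t ≥ 1.
Base case (t = 1): T(1) = 1/28, and the closed form gives 1/28. They agree.
For the inductive step, assume it holds for an arbitrary r ≥ 1, so T(r) = 2r/(7(r + 7)).
Then T(r+1) = T(r) + (2/((r + 7)(r + 8))) = (2r/(7(r + 7))) + (2/((r + 7)(r + 8))).
Simplifying, T(r+1) = 2(r + 1)/(7(r + 8)) = 2(r+1)/(7((r+1) + 7)),
which is the closed form with t = r+1.
By the principle of mathematical induction, the result holds for all t ≥ 1.

T(t) = 2t/(7(t + 7))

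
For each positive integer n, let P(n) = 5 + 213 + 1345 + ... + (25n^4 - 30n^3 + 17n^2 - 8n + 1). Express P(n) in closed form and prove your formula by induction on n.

P(n) = n(5n^4 + 5n^3 - n^2 - 3n - 1)

We claim P(n) = n(5n^4 + 5n^3 - n^2 - 3n - 1) for all n ≥ 1.
Base case (n = 1): P(1) = 5, and the closed form gives 5. They agree.
Inductive step: suppose the statement holds for some p ≥ 1, so P(p) = p(5p^4 + 5p^3 - p^2 - 3p - 1).
Then P(p+1) = P(p) + (25p^4 + 70p^3 + 77p^2 + 36p + 5) = (p(5p^4 + 5p^3 - p^2 - 3p - 1)) + (25p^4 + 70p^3 + 77p^2 + 36p + 5).
Simplifying, P(p+1) = (p + 1)(5p^4 + 25p^3 + 44p^2 + 30p + 5) = (p+1)(5(p+1)^4 + 5(p+1)^3 - (p+1)^2 - 3(p+1) - 1),
which is the closed form with n = p+1.
Hence, by induction on n, the claim holds for every n ≥ 1.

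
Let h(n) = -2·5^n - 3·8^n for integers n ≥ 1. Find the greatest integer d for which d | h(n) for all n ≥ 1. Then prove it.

d = 2

Computing the first values: h(1) = -34 and h(2) = -242; gcd(-34, -242) = 2, so d ≤ 2.
We prove 2 | -2·5^n - 3·8^n for all n ≥ 1 by induction on n.
When n = 1: h(1) = -34 = 2·(-17), so 2 | h(1).
Inductive step: suppose the statement holds for some j ≥ 1, i.e. 2 | h(j). Then
h(j+1) − 8·h(j) = (-2·5^(j+1) - 3·8^(j+1)) − 8·(-2·5^j - 3·8^j) = (-2)·5^j·(5 − 8) = (6)·5^j. Since 2 | h(j) by the inductive hypothesis, 2 | 8·h(j); and 2 | 6 since 6 = 2·3. Therefore 2 | h(j+1).
This completes the induction.
Therefore the largest such d is 2.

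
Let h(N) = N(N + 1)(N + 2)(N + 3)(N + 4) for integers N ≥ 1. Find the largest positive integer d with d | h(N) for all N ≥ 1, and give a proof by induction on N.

d = 120

Computing the first values: h(1) = 120 and h(2) = 720; gcd(120, 720) = 120, so d ≤ 120.
We prove 120 | N(N + 1)(N + 2)(N + 3)(N + 4) for all N ≥ 1 by induction on N.
When N = 1: h(1) = 120 = 120·(1), so 120 | h(1).
Inductive step: assume the claim holds for N = m, i.e. 120 | h(m). Then
h(m+1) − h(m) = (m+1)·(m+2)·(m+3)·(m+4)·(m+5) − m·(m+1)·(m+2)·(m+3)·(m+4) = (m+1)·(m+2)·(m+3)·(m+4)·[(m+5) − m] = 5·(m+1)·(m+2)·(m+3)·(m+4). The product of 4 consecutive integers is divisible by (4)! = 24, so h(m+1) − h(m) is divisible by 5·24 = 120. By the inductive hypothesis 120 | h(m), hence 120 | h(m+1).
This completes the induction.
Therefore the largest such d is 120.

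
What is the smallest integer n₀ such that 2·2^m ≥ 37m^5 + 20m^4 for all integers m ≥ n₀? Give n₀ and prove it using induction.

At m = 28: 536870912 < 649076736, so the inequality fails and n₀ ≥ 29. We prove 2·2^m ≥ 37m^5 + 20m^4 for all m ≥ 29.
For the base case m = 29: 2·2^m = 1073741824 and 37m^5 + 20m^4 = 773058133, so 1073741824 ≥ 773058133.
Inductive step: assume the claim holds for m = i, so 2·2^i ≥ 37i^5 + 20i^4.
Then 2·2^(i + 1) = 2·(2·2^i) ≥ 2·(37i^5 + 20i^4).
Also, for i ≥ 29 we have 2·(37i^5 + 20i^4) ≥ 37(i+1)^5 + 20(i+1)^4, since 2·(37i^5 + 20i^4) − (37(i+1)^5 + 20(i+1)^4) = 37i^5 - 165i^4 - 450i^3 - 490i^2 - 265i - 57, which is nonnegative for all i ≥ 29.
Combining, 2·2^(i + 1) ≥ 37(i+1)^5 + 20(i+1)^4.
This completes the induction.
Hence the smallest such n₀ is 29.

n₀ = 29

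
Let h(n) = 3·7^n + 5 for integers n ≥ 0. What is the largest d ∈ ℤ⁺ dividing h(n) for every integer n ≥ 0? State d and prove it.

Computing the first values: h(0) = 8 and h(1) = 26; gcd(8, 26) = 2, so d ≤ 2.
We prove 2 | 3·7^n + 5 for all n ≥ 0 by induction on n.
Base case (n = 0): h(0) = 8 = 2·(4), so 2 | h(0).
Inductive step: suppose the statement holds for some j ≥ 0, i.e. 2 | h(j). Then
h(j+1) = 3·7^(j+1) + 5 = 7·(3·7^j + 5) - 30 = 7·h(j) - 30. The first term is divisible by 2 by the inductive hypothesis, and -30 is divisible by 2. Hence 2 | h(j+1).
By the principle of mathematical induction, the result holds for all n ≥ 0.
Therefore the largest such d is 2.

d = 2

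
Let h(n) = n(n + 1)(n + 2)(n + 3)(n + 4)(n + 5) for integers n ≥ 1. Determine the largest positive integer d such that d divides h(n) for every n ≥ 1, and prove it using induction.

Computing the first values: h(1) = 720 and h(2) = 5040; gcd(720, 5040) = 720, so d ≤ 720.
We prove 720 | n(n + 1)(n + 2)(n + 3)(n + 4)(n + 5) for all n ≥ 1 by induction on n.
Base case (n = 1): h(1) = 720 = 720·(1), so 720 | h(1).
Suppose the result is true for n = r, i.e. 720 | h(r). Then
h(r+1) − h(r) = (r+1)·(r+2)·(r+3)·(r+4)·(r+5)·(r+6) − r·(r+1)·(r+2)·(r+3)·(r+4)·(r+5) = (r+1)·(r+2)·(r+3)·(r+4)·(r+5)·[(r+6) − r] = 6·(r+1)·(r+2)·(r+3)·(r+4)·(r+5). The product of 5 consecutive integers is divisible by (5)! = 120, so h(r+1) − h(r) is divisible by 6·120 = 720. By the inductive hypothesis 720 | h(r), hence 720 | h(r+1).
By the principle of mathematical induction, the result holds for all n ≥ 1.
Therefore the largest such d is 720.

d = 720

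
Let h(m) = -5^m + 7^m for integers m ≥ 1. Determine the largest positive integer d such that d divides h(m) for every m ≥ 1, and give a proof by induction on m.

Computing the first values: h(1) = 2 and h(2) = 24; gcd(2, 24) = 2, so d ≤ 2.
We prove 2 | -5^m + 7^m for all m ≥ 1 by induction on m.
When m = 1: h(1) = 2 = 2·(1), so 2 | h(1).
Inductive step: suppose the statement holds for some j ≥ 1, i.e. 2 | h(j). Then
7^{j+1} − 5^{j+1} = 7·7^j − 5·5^j = 7·(7^j − 5^j) + (2)·5^j. The first term is divisible by 2 by the inductive hypothesis, and the second term (2)·5^j is divisible by 2 since 2 | 2. Hence 2 | h(j+1).
Hence, by induction on m, the claim holds for every m ≥ 1.
Therefore the largest such d is 2.

d = 2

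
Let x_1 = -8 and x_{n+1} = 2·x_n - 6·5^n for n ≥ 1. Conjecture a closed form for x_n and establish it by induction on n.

Computing the first terms: x_1 = -8, x_2 = -46, x_3 = -242. This suggests x_n = 2^n - 2·5^n.
Base step (n = 1): the formula gives -8 = -8 = x_1.
Inductive step: assume the claim holds for n = j, so x_j = 2^j - 2·5^j.
Then x_{j+1} = 2·x_j - 6·5^j = 2·(2^j - 2·5^j) - 6·5^j = 2^(j + 1) - 2·5^(j + 1),
which is the claimed formula at n = j+1.
Hence, by induction on n, the claim holds for every n ≥ 1.

x_n = 2^n - 2·5^n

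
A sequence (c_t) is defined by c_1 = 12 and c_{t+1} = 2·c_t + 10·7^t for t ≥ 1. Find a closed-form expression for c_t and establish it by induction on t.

c_t = -2^t + 2·7^t

Computing the first terms: c_1 = 12, c_2 = 94, c_3 = 678. This suggests c_t = -2^t + 2·7^t.
For the base case t = 1: the formula gives 12 = 12 = c_1.
Suppose the result is true for t = m, so c_m = -2^m + 2·7^m.
Then c_{m+1} = 2·c_m + 10·7^m = 2·(-2^m + 2·7^m) + 10·7^m = -2^(m + 1) + 2·7^(m + 1),
which is the claimed formula at t = m+1.
This completes the induction.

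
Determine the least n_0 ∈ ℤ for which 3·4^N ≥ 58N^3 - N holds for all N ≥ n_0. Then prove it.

n_0 = 7

At N = 6: 12288 < 12522, so the inequality fails and n_0 ≥ 7. We prove 3·4^N ≥ 58N^3 - N for all N ≥ 7.
When N = 7: 3·4^N = 49152 and 58N^3 - N = 19887, so 49152 ≥ 19887.
Suppose the result is true for N = p, so 3·4^p ≥ 58p^3 - p.
Then 3·4^(p + 1) = 4·(3·4^p) ≥ 4·(58p^3 - p).
Also, for p ≥ 7 we have 4·(58p^3 - p) ≥ 58(p+1)^3 - (p+1), since 4·(58p^3 - p) − (58(p+1)^3 - (p+1)) = 174p^3 - 174p^2 - 177p - 57, which is nonnegative for all p ≥ 7.
Combining, 3·4^(p + 1) ≥ 58(p+1)^3 - (p+1).
Hence, by induction on N, the claim holds for every N ≥ 7.
Hence the smallest such n_0 is 7.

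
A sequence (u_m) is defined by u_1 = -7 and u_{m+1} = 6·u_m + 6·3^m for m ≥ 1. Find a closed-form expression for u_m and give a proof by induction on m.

u_m = -2·3^m - 6^(m - 1)

Computing the first terms: u_1 = -7, u_2 = -24, u_3 = -90. This suggests u_m = -2·3^m - 6^(m - 1).
When m = 1: the formula gives -7 = -7 = u_1.
For the inductive step, assume it holds for an arbitrary r ≥ 1, so u_r = -2·3^r - 6^(r - 1).
Then u_{r+1} = 6·u_r + 6·3^r = 6·(-2·3^r - 6^(r - 1)) + 6·3^r = -2·3^(r + 1) - 6^r = -2·3^(r+1) - 6^((r+1) - 1),
which is the claimed formula at m = r+1.
Hence, by induction on m, the claim holds for every m ≥ 1.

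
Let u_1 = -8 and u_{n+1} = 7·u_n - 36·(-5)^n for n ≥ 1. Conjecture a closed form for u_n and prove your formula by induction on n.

u_n = 3(-5)^n + 7^n

Computing the first terms: u_1 = -8, u_2 = 124, u_3 = -32. This suggests u_n = 3(-5)^n + 7^n.
When n = 1: the formula gives -8 = -8 = u_1.
Inductive step: suppose the statement holds for some p ≥ 1, so u_p = 3(-5)^p + 7^p.
Then u_{p+1} = 7·u_p - 36·(-5)^p = 7·(3(-5)^p + 7^p) - 36·(-5)^p = 3(-5)^(p + 1) + 7^(p + 1),
which is the claimed formula at n = p+1.
Hence, by induction on n, the claim holds for every n ≥ 1.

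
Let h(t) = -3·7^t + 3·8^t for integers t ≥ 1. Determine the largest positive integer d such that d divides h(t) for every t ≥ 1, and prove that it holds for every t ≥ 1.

d = 3

Computing the first values: h(1) = 3 and h(2) = 45; gcd(3, 45) = 3, so d ≤ 3.
We prove 3 | -3·7^t + 3·8^t for all t ≥ 1 by induction on t.
Base case (t = 1): h(1) = 3 = 3·(1), so 3 | h(1).
Suppose the result is true for t = m, i.e. 3 | h(m). Then
h(m+1) − 8·h(m) = (-3·7^(m+1) + 3·8^(m+1)) − 8·(-3·7^m + 3·8^m) = (-3)·7^m·(7 − 8) = (3)·7^m. Since 3 | h(m) by the inductive hypothesis, 3 | 8·h(m); and 3 | 3 since 3 = 3·1. Therefore 3 | h(m+1).
This completes the induction.
Therefore the largest such d is 3.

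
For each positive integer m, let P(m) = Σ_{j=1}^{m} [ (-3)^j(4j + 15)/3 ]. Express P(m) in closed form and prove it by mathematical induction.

P(m) = (-3)^m(m + 4) - 4

We claim P(m) = (-3)^m(m + 4) - 4 for all m ≥ 1.
Base step (m = 1): P(1) = -19, and the closed form gives -19. They agree.
For the inductive step, assume it holds for an arbitrary j ≥ 1, so P(j) = (-3)^j(j + 4) - 4.
Then P(j+1) = P(j) + ((-3)^j(-4j - 19)) = ((-3)^j(j + 4) - 4) + ((-3)^j(-4j - 19)).
Simplifying, P(j+1) = -3(-3)^j·j - 15(-3)^j - 4 = (-3)^(j+1)((j+1) + 4) - 4,
which is the closed form with m = j+1.
This completes the induction.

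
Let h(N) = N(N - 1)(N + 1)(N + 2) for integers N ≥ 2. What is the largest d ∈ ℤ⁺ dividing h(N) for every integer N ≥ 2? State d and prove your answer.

Computing the first values: h(2) = 24 and h(3) = 120; gcd(24, 120) = 24, so d ≤ 24.
We prove 24 | N(N - 1)(N + 1)(N + 2) for all N ≥ 2 by induction on N.
For the base case N = 2: h(2) = 24 = 24·(1), so 24 | h(2).
Suppose the result is true for N = j, i.e. 24 | h(j). Then
h(j+1) − h(j) = j·(j+1)·(j+2)·(j+3) − (j-1)·j·(j+1)·(j+2) = j·(j+1)·(j+2)·[(j+3) − (j-1)] = 4·j·(j+1)·(j+2). The product of 3 consecutive integers is divisible by (3)! = 6, so h(j+1) − h(j) is divisible by 4·6 = 24. By the inductive hypothesis 24 | h(j), hence 24 | h(j+1).
Hence, by induction on N, the claim holds for every N ≥ 2.
Therefore the largest such d is 24.

d = 24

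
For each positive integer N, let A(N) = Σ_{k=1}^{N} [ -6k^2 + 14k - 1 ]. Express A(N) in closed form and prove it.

A(N) = -N(2N^2 - 4N - 5)

We claim A(N) = -N(2N^2 - 4N - 5) for all N ≥ 1.
When N = 1: A(1) = 7, and the closed form gives 7. They agree.
Inductive step: assume the claim holds for N = k, so A(k) = k(-2k^2 + 4k + 5).
Then A(k+1) = A(k) + (-6k^2 + 2k + 7) = (k(-2k^2 + 4k + 5)) + (-6k^2 + 2k + 7).
Simplifying, A(k+1) = -(k + 1)(2k^2 - 7) = -(k+1)(2(k+1)^2 - 4(k+1) - 5),
which is the closed form with N = k+1.
By induction, the statement is established for all N ≥ 1.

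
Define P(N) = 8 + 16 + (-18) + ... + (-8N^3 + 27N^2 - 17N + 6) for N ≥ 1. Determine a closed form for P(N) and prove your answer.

We claim P(N) = -N(2N^3 - 5N^2 - 3N - 2) for all N ≥ 1.
For the base case N = 1: P(1) = 8, and the closed form gives 8. They agree.
Suppose the result is true for N = k, so P(k) = k(-2k^3 + 5k^2 + 3k + 2).
Then P(k+1) = P(k) + (-8k^3 + 3k^2 + 13k + 8) = (k(-2k^3 + 5k^2 + 3k + 2)) + (-8k^3 + 3k^2 + 13k + 8).
Simplifying, P(k+1) = -(k + 1)(2k^3 + k^2 - 7k - 8) = -(k+1)(2(k+1)^3 - 5(k+1)^2 - 3(k+1) - 2),
which is the closed form with N = k+1.
By induction, the statement is established for all N ≥ 1.

P(N) = -N(2N^3 - 5N^2 - 3N - 2)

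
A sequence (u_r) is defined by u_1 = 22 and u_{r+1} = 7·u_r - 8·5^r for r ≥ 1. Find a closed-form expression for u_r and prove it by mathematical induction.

Computing the first terms: u_1 = 22, u_2 = 114, u_3 = 598. This suggests u_r = 4·5^r + 2·7^(r - 1).
Base step (r = 1): the formula gives 22 = 22 = u_1.
Suppose the result is true for r = j, so u_j = 4·5^j + 2·7^(j - 1).
Then u_{j+1} = 7·u_j - 8·5^j = 7·(4·5^j + 2·7^(j - 1)) - 8·5^j = 4·5^(j + 1) + 2·7^j = 4·5^(j+1) + 2·7^((j+1) - 1),
which is the claimed formula at r = j+1.
Hence, by induction on r, the claim holds for every r ≥ 1.

u_r = 4·5^r + 2·7^(r - 1)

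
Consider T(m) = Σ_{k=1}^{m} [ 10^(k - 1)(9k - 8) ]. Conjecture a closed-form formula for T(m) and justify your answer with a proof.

We claim T(m) = 10^m(m - 1) + 1 for all m ≥ 1.
Base step (m = 1): T(1) = 1, and the closed form gives 1. They agree.
Inductive step: suppose the statement holds for some k ≥ 1, so T(k) = 10^k(k - 1) + 1.
Then T(k+1) = T(k) + (10^k(9k + 1)) = (10^k(k - 1) + 1) + (10^k(9k + 1)).
Simplifying, T(k+1) = 10^(k + 1)k + 1 = 10^(k+1)((k+1) - 1) + 1,
which is the closed form with m = k+1.
Hence, by induction on m, the claim holds for every m ≥ 1.

T(m) = 10^m(m - 1) + 1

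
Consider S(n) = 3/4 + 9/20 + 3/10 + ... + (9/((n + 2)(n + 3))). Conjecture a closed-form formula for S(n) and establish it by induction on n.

S(n) = 3n/(n + 3)

We claim S(n) = 3n/(n + 3) for all n ≥ 1.
For the base case n = 1: S(1) = 3/4, and the closed form gives 3/4. They agree.
Suppose the result is true for n = m, so S(m) = 3m/(m + 3).
Then S(m+1) = S(m) + (9/((m + 3)(m + 4))) = (3m/(m + 3)) + (9/((m + 3)(m + 4))).
Simplifying, S(m+1) = 3(m + 1)/(m + 4) = 3(m+1)/((m+1) + 3),
which is the closed form with n = m+1.
This completes the induction.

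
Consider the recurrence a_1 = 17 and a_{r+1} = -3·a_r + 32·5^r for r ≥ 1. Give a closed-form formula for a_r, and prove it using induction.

a_r = (-3)^r + 4·5^r

Computing the first terms: a_1 = 17, a_2 = 109, a_3 = 473. This suggests a_r = (-3)^r + 4·5^r.
Base case (r = 1): the formula gives 17 = 17 = a_1.
Suppose the result is true for r = i, so a_i = (-3)^i + 4·5^i.
Then a_{i+1} = -3·a_i + 32·5^i = -3·((-3)^i + 4·5^i) + 32·5^i = (-3)^(i + 1) + 4·5^(i + 1),
which is the claimed formula at r = i+1.
Hence, by induction on r, the claim holds for every r ≥ 1.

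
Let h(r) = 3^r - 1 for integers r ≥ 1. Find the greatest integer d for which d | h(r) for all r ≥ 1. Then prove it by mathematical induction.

d = 2

Computing the first values: h(1) = 2 and h(2) = 8; gcd(2, 8) = 2, so d ≤ 2.
We prove 2 | 3^r - 1 for all r ≥ 1 by induction on r.
Base case (r = 1): h(1) = 2 = 2·(1), so 2 | h(1).
Inductive step: assume the claim holds for r = m, i.e. 2 | h(m). Then
3^{m+1} − 1^{m+1} = 3·3^m − 1·1^m = 3·(3^m − 1^m) + (2)·1^m. The first term is divisible by 2 by the inductive hypothesis, and the second term (2)·1^m is divisible by 2 since 2 | 2. Hence 2 | h(m+1).
By the principle of mathematical induction, the result holds for all r ≥ 1.
Therefore the largest such d is 2.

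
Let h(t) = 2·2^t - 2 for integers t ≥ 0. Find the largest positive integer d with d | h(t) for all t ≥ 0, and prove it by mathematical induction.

d = 2

Computing the first values: h(0) = 0 and h(1) = 2; gcd(0, 2) = 2, so d ≤ 2.
We prove 2 | 2·2^t - 2 for all t ≥ 0 by induction on t.
When t = 0: h(0) = 0 = 2·(0), so 2 | h(0).
For the inductive step, assume it holds for an arbitrary k ≥ 0, i.e. 2 | h(k). Then
h(k+1) = 2·2^(k+1) - 2 = 2·(2·2^k - 2) + 2 = 2·h(k) + 2. The first term is divisible by 2 by the inductive hypothesis, and 2 is divisible by 2. Hence 2 | h(k+1).
Hence, by induction on t, the claim holds for every t ≥ 0.
Therefore the largest such d is 2.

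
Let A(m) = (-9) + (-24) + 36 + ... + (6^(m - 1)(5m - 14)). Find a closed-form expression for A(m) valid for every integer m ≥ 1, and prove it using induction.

We claim A(m) = 6^m(m - 3) + 3 for all m ≥ 1.
Base case (m = 1): A(1) = -9, and the closed form gives -9. They agree.
Inductive step: assume the claim holds for m = k, so A(k) = 6^k(k - 3) + 3.
Then A(k+1) = A(k) + (6^k(5k - 9)) = (6^k(k - 3) + 3) + (6^k(5k - 9)).
Simplifying, A(k+1) = 6·6^k·k - 12·6^k + 3 = 6^(k+1)((k+1) - 3) + 3,
which is the closed form with m = k+1.
This completes the induction.

A(m) = 6^m(m - 3) + 3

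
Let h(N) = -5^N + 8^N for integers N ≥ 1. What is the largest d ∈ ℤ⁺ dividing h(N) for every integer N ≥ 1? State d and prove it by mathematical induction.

d = 3

Computing the first values: h(1) = 3 and h(2) = 39; gcd(3, 39) = 3, so d ≤ 3.
We prove 3 | -5^N + 8^N for all N ≥ 1 by induction on N.
When N = 1: h(1) = 3 = 3·(1), so 3 | h(1).
Inductive step: assume the claim holds for N = r, i.e. 3 | h(r). Then
8^{r+1} − 5^{r+1} = 8·8^r − 5·5^r = 8·(8^r − 5^r) + (3)·5^r. The first term is divisible by 3 by the inductive hypothesis, and the second term (3)·5^r is divisible by 3 since 3 | 3. Hence 3 | h(r+1).
Hence, by induction on N, the claim holds for every N ≥ 1.
Therefore the largest such d is 3.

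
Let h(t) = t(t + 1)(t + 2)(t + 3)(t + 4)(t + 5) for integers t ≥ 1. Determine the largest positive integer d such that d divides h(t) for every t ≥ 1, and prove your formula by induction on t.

d = 720

Computing the first values: h(1) = 720 and h(2) = 5040; gcd(720, 5040) = 720, so d ≤ 720.
We prove 720 | t(t + 1)(t + 2)(t + 3)(t + 4)(t + 5) for all t ≥ 1 by induction on t.
Base case (t = 1): h(1) = 720 = 720·(1), so 720 | h(1).
Inductive step: suppose the statement holds for some m ≥ 1, i.e. 720 | h(m). Then
h(m+1) − h(m) = (m+1)·(m+2)·(m+3)·(m+4)·(m+5)·(m+6) − m·(m+1)·(m+2)·(m+3)·(m+4)·(m+5) = (m+1)·(m+2)·(m+3)·(m+4)·(m+5)·[(m+6) − m] = 6·(m+1)·(m+2)·(m+3)·(m+4)·(m+5). The product of 5 consecutive integers is divisible by (5)! = 120, so h(m+1) − h(m) is divisible by 6·120 = 720. By the inductive hypothesis 720 | h(m), hence 720 | h(m+1).
This completes the induction.
Therefore the largest such d is 720.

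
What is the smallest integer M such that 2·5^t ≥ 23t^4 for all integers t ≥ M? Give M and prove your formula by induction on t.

At t = 5: 6250 < 14375, so the inequality fails and M ≥ 6. We prove 2·5^t ≥ 23t^4 for all t ≥ 6.
Base step (t = 6): 2·5^t = 31250 and 23t^4 = 29808, so 31250 ≥ 29808.
Suppose the result is true for t = r, so 2·5^r ≥ 23r^4.
Then 2·5^(r + 1) = 5·(2·5^r) ≥ 5·(23r^4).
Also, for r ≥ 6 we have 5·(23r^4) ≥ 23(r+1)^4, since 5 ≥ (1 + 1/r)^4 for all r ≥ 6.
Combining, 2·5^(r + 1) ≥ 23(r+1)^4.
By the principle of mathematical induction, the result holds for all t ≥ 6.
Hence the smallest such M is 6.

M = 6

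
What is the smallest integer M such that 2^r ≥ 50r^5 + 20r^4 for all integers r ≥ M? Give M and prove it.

At r = 30: 1073741824 < 1231200000, so the inequality fails and M ≥ 31. We prove 2^r ≥ 50r^5 + 20r^4 for all r ≥ 31.
Base step (r = 31): 2^r = 2147483648 and 50r^5 + 20r^4 = 1449927970, so 2147483648 ≥ 1449927970.
For the inductive step, assume it holds for an arbitrary i ≥ 31, so 2^i ≥ 50i^5 + 20i^4.
Then 2^(i + 1) = 2·(2^i) ≥ 2·(50i^5 + 20i^4).
Also, for i ≥ 31 we have 2·(50i^5 + 20i^4) ≥ 50(i+1)^5 + 20(i+1)^4, since 2·(50i^5 + 20i^4) − (50(i+1)^5 + 20(i+1)^4) = 50i^5 - 230i^4 - 580i^3 - 620i^2 - 330i - 70, which is nonnegative for all i ≥ 31.
Combining, 2^(i + 1) ≥ 50(i+1)^5 + 20(i+1)^4.
By induction, the statement is established for all r ≥ 31.
Hence the smallest such M is 31.

M = 31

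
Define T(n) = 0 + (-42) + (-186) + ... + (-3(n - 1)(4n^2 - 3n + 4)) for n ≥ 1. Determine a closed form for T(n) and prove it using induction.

We claim T(n) = -n(n - 1)(3n^2 + 2n + 5) for all n ≥ 1.
Base case (n = 1): T(1) = 0, and the closed form gives 0. They agree.
Suppose the result is true for n = p, so T(p) = p(-3p^3 + p^2 - 3p + 5).
Then T(p+1) = T(p) + (3p(-4p^2 - 5p - 5)) = (p(-3p^3 + p^2 - 3p + 5)) + (3p(-4p^2 - 5p - 5)).
Simplifying, T(p+1) = -p(p + 1)(3p^2 + 8p + 10) = -(p+1)((p+1) - 1)(3(p+1)^2 + 2(p+1) + 5),
which is the closed form with n = p+1.
By induction, the statement is established for all n ≥ 1.

T(n) = -n(n - 1)(3n^2 + 2n + 5)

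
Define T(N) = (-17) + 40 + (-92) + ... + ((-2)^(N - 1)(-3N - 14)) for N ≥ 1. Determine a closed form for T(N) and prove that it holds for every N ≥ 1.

T(N) = (-2)^N(N + 5) - 5

We claim T(N) = (-2)^N(N + 5) - 5 for all N ≥ 1.
Base step (N = 1): T(1) = -17, and the closed form gives -17. They agree.
Suppose the result is true for N = i, so T(i) = (-2)^i(i + 5) - 5.
Then T(i+1) = T(i) + ((-2)^i(-3i - 17)) = ((-2)^i(i + 5) - 5) + ((-2)^i(-3i - 17)).
Simplifying, T(i+1) = -2(-2)^i·i - 12(-2)^i - 5 = (-2)^(i+1)((i+1) + 5) - 5,
which is the closed form with N = i+1.
By the principle of mathematical induction, the result holds for all N ≥ 1.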